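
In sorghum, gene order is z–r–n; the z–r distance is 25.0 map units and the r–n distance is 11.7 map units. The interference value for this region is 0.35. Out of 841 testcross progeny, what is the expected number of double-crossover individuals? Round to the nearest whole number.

16

Map distances give recombination frequencies of 0.250 and 0.117 for the two intervals.
With interference 0.35 (so coincidence = 0.65), expected double-crossover frequency = 0.250 × 0.117 × 0.65 = 0.01901.
Expected number = 0.01901 × 841 = 15.99 ≈ 16.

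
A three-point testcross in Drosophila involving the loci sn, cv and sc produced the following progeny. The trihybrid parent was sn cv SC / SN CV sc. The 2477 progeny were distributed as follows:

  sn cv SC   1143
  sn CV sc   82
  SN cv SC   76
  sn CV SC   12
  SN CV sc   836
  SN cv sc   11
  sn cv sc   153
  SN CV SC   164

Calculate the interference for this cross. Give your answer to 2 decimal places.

The two rarest classes, sn CV SC and SN cv sc, are the double crossovers. Comparing them with the parentals, only the cv allele has switched, so cv is the middle locus and the order is sn – cv – sc.
sn–cv: (158 + 23)/2477 = 0.0731; cv–sc: (317 + 23)/2477 = 0.1373.
Expected DCO frequency = 0.0731 × 0.1373 ≈ 0.01004; observed = 23/2477 ≈ 0.00929.
Coefficient of coincidence = 0.00929/0.01004 ≈ 0.93; interference = 1 − 0.93 = 0.07.

0.07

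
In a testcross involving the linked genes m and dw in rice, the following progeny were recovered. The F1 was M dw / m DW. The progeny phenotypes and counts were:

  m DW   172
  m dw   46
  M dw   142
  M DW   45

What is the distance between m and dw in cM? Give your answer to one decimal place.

22.5 cM

The recombinant classes are M DW and m dw: 45 + 46 = 91.
Recombination frequency = 91/405 = 0.2247 ≈ 22.5%, i.e. 22.5 cM.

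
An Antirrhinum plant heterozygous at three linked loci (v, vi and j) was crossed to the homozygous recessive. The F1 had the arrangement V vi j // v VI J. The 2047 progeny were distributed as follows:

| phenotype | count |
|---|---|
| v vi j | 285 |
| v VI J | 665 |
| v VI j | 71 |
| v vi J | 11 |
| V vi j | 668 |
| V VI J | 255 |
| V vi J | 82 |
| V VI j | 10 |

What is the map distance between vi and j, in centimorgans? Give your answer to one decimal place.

The two rarest classes, V VI j and v vi J, are the double crossovers. Comparing them with the parentals, only the vi allele has switched, so vi is the middle locus and the order is v – vi – j.
Crossovers in the vi–j interval produce the single-crossover classes V vi J and v VI j (82 + 71 = 153) plus the double crossovers (21).
RF(vi–j) = (153 + 21) / 2047 = 174/2047 = 0.0850 → 8.5 centimorgans.

8.5 centimorgans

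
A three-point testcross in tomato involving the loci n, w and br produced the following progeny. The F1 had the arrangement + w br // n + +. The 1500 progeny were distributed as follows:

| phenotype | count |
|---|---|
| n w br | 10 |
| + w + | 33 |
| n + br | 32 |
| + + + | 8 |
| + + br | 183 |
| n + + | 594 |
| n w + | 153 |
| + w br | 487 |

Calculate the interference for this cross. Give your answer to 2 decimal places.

0.08

The two rarest classes, n w br and + + +, are the double crossovers. Comparing them with the parentals, only the n allele has switched, so n is the middle locus and the order is w – n – br.
w–n: (336 + 18)/1500 = 0.2360; n–br: (65 + 18)/1500 = 0.0553.
Expected DCO frequency = 0.2360 × 0.0553 ≈ 0.01305; observed = 18/1500 ≈ 0.01200.
Coefficient of coincidence = 0.01200/0.01305 ≈ 0.92; interference = 1 − 0.92 = 0.08.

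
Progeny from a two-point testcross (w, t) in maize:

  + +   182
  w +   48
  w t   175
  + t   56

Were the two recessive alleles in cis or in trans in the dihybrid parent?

The two most frequent classes are + + (182) and w t (175); these are the parental (non-recombinant) types.
So the F1 carried + + on one chromosome and w t on the other — the recessive alleles are on the same chromosome (cis / coupling).

cis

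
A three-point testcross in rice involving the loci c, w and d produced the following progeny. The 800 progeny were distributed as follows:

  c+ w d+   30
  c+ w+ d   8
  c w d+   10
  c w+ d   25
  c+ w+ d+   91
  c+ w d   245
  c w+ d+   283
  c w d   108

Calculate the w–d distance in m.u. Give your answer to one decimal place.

The two most frequent reciprocal classes, c+ w d and c w+ d+, are the parental types, so the F1 was c+ w d / c w+ d+.
The two rarest classes, c+ w+ d and c w d+, are the double crossovers. Comparing them with the parentals, only the w allele has switched, so w is the middle locus and the order is d – w – c.
Crossovers in the d–w interval produce the single-crossover classes c+ w d+ and c w+ d (30 + 25 = 55) plus the double crossovers (18).
RF(d–w) = (55 + 18) / 800 = 73/800 = 0.0912 → 9.1 m.u.

9.1 m.u.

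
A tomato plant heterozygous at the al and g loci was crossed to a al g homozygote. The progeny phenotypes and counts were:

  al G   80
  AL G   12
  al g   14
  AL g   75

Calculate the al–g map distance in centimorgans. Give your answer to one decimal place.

The two most frequent classes, AL g (75) and al G (80), are the parental types, so the F1 was AL g / al G.
The recombinant classes are AL G and al g: 12 + 14 = 26.
Recombination frequency = 26/181 = 0.1436 ≈ 14.4%, i.e. 14.4 centimorgans.

14.4 centimorgans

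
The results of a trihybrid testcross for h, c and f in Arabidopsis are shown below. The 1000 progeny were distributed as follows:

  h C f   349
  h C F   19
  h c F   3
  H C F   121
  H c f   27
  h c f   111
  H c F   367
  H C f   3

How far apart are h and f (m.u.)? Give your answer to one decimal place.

5.2 m.u.

The two most frequent reciprocal classes, h C f and H c F, are the parental types, so the F1 was h C f / H c F.
The two rarest classes, H C f and h c F, are the double crossovers. Comparing them with the parentals, only the h allele has switched, so h is the middle locus and the order is c – h – f.
Crossovers in the h–f interval produce the single-crossover classes h C F and H c f (19 + 27 = 46) plus the double crossovers (6).
RF(h–f) = (46 + 6) / 1000 = 52/1000 = 0.0520 → 5.2 m.u.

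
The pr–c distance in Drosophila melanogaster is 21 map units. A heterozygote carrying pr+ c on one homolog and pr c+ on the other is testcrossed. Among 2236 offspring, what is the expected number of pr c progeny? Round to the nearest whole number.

A map distance of 21 map units corresponds to a recombination frequency of 0.210.
The F1 is pr+ c / pr c+, so pr c is a recombinant gamete class with expected frequency r/2 = 0.210/2 = 0.1050.
Expected number = 0.1050 × 2236 = 234.78 ≈ 235.

235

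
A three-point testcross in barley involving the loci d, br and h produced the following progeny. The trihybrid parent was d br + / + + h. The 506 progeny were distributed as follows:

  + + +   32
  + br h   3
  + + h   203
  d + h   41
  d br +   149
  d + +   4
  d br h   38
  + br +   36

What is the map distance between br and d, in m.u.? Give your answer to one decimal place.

16.6 m.u.

The two rarest classes, d + + and + br h, are the double crossovers. Comparing them with the parentals, only the br allele has switched, so br is the middle locus and the order is d – br – h.
Crossovers in the d–br interval produce the single-crossover classes + br + and d + h (36 + 41 = 77) plus the double crossovers (7).
RF(d–br) = (77 + 7) / 506 = 84/506 = 0.1660 → 16.6 m.u.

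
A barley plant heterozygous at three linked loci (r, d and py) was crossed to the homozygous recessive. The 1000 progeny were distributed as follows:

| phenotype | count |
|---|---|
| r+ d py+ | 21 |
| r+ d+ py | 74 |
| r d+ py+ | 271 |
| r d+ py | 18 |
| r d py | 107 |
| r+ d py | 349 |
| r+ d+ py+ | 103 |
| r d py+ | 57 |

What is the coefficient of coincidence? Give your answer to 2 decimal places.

The two most frequent reciprocal classes, r d+ py+ and r+ d py, are the parental types, so the F1 was r d+ py+ / r+ d py.
The two rarest classes, r d+ py and r+ d py+, are the double crossovers. Comparing them with the parentals, only the py allele has switched, so py is the middle locus and the order is r – py – d.
r–py: (210 + 39)/1000 = 0.2490; py–d: (131 + 39)/1000 = 0.1700.
Expected DCO frequency = 0.2490 × 0.1700 ≈ 0.04233; observed = 39/1000 ≈ 0.03900.
Coefficient of coincidence = 0.03900/0.04233 ≈ 0.92.

0.92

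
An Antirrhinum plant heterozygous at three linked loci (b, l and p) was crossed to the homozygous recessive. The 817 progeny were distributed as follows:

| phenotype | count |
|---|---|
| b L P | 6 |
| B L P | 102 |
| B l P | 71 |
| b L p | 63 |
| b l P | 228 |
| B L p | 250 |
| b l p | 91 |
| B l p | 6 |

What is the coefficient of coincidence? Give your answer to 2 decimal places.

0.33

The two most frequent reciprocal classes, B L p and b l P, are the parental types, so the F1 was B L p / b l P.
The two rarest classes, B l p and b L P, are the double crossovers. Comparing them with the parentals, only the l allele has switched, so l is the middle locus and the order is b – l – p.
b–l: (134 + 12)/817 = 0.1787; l–p: (193 + 12)/817 = 0.2509.
Expected DCO frequency = 0.1787 × 0.2509 ≈ 0.04484; observed = 12/817 ≈ 0.01469.
Coefficient of coincidence = 0.01469/0.04484 ≈ 0.33.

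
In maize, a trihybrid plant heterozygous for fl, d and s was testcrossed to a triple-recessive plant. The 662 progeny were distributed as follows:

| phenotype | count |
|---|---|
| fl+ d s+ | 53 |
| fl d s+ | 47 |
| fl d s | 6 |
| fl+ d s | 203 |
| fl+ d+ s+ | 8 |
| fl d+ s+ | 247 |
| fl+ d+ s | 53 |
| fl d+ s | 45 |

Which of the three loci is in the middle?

The two most frequent reciprocal classes, fl+ d s and fl d+ s+, are the parental types, so the F1 was fl+ d s / fl d+ s+.
The two rarest classes, fl d s and fl+ d+ s+, are the double crossovers. Comparing them with the parentals, only the fl allele has switched, so fl is the middle locus and the order is d – fl – s.

fl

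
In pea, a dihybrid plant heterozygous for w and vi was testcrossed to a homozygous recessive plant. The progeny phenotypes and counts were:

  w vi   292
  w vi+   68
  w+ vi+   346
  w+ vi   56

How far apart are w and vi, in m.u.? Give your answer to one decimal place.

The two most frequent classes, w+ vi+ (346) and w vi (292), are the parental types, so the F1 was w+ vi+ / w vi.
The recombinant classes are w+ vi and w vi+: 56 + 68 = 124.
Recombination frequency = 124/762 = 0.1627 ≈ 16.3%, i.e. 16.3 m.u.

16.3 m.u.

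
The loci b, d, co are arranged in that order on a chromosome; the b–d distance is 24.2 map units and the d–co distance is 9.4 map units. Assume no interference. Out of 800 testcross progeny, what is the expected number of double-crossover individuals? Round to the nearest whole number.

18

Map distances give recombination frequencies of 0.242 and 0.094 for the two intervals.
With no interference, expected double-crossover frequency = 0.242 × 0.094 = 0.02275.
Expected number = 0.02275 × 800 = 18.20 ≈ 18.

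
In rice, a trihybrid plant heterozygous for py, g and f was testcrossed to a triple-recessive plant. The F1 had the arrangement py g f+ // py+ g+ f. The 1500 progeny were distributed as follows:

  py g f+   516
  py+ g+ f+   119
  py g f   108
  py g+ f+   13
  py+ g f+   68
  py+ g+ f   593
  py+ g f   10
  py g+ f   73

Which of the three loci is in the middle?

g

The two rarest classes, py g+ f+ and py+ g f, are the double crossovers. Comparing them with the parentals, only the g allele has switched, so g is the middle locus and the order is f – g – py.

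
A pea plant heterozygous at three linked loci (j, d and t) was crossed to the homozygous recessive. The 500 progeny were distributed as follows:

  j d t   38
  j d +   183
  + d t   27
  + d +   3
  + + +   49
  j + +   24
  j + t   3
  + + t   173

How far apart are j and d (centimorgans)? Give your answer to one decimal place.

The two most frequent reciprocal classes, + + t and j d +, are the parental types, so the F1 was + + t / j d +.
The two rarest classes, j + t and + d +, are the double crossovers. Comparing them with the parentals, only the j allele has switched, so j is the middle locus and the order is t – j – d.
Crossovers in the j–d interval produce the single-crossover classes + d t and j + + (27 + 24 = 51) plus the double crossovers (6).
RF(j–d) = (51 + 6) / 500 = 57/500 = 0.1140 → 11.4 centimorgans.

11.4 centimorgans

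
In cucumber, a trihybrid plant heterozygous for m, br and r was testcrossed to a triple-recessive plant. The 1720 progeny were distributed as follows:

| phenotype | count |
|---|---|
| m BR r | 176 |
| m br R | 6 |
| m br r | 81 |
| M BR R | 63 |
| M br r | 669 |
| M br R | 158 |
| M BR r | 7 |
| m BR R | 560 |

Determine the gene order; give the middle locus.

br

The two most frequent reciprocal classes, M br r and m BR R, are the parental types, so the F1 was M br r / m BR R.
The two rarest classes, M BR r and m br R, are the double crossovers. Comparing them with the parentals, only the br allele has switched, so br is the middle locus and the order is r – br – m.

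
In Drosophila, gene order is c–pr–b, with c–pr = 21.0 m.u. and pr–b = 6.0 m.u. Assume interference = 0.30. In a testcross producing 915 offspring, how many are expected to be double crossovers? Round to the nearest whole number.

8

Map distances give recombination frequencies of 0.210 and 0.060 for the two intervals.
With interference 0.30 (so coincidence = 0.70), expected double-crossover frequency = 0.210 × 0.060 × 0.70 = 0.00882.
Expected number = 0.00882 × 915 = 8.07 ≈ 8.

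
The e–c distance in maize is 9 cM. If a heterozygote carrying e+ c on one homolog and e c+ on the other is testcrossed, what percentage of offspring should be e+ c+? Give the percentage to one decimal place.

A map distance of 9 cM corresponds to a recombination frequency of 0.090.
The F1 is e+ c / e c+, so e+ c+ is a recombinant gamete class with expected frequency r/2 = 0.090/2 = 0.0450.
That is 0.0450 = 4.5% of the progeny.

4.5%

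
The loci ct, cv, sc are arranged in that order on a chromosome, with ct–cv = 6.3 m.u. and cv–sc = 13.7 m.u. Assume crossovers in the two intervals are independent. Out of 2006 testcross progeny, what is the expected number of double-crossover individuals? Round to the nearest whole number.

Map distances give recombination frequencies of 0.063 and 0.137 for the two intervals.
With no interference, expected double-crossover frequency = 0.063 × 0.137 = 0.00863.
Expected number = 0.00863 × 2006 = 17.31 ≈ 17.

17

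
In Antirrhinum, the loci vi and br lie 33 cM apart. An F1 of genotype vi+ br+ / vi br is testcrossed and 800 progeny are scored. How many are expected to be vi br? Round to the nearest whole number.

268

A map distance of 33 cM corresponds to a recombination frequency of 0.330.
The F1 is vi+ br+ / vi br, so vi br is a parental gamete class with expected frequency (1 − r)/2 = 0.670/2 = 0.3350.
Expected number = 0.3350 × 800 = 268.00 ≈ 268.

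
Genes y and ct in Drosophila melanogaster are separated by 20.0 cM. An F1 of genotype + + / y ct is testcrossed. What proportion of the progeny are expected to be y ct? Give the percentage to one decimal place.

A map distance of 20.0 cM corresponds to a recombination frequency of 0.200.
The F1 is + + / y ct, so y ct is a parental gamete class with expected frequency (1 − r)/2 = 0.800/2 = 0.4000.
That is 0.4000 = 40.0% of the progeny.

40.0%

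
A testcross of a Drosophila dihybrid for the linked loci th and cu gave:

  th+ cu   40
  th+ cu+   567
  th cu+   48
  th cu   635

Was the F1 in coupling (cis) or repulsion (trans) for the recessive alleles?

The two most frequent classes are th+ cu+ (567) and th cu (635); these are the parental (non-recombinant) types.
So the F1 carried th+ cu+ on one chromosome and th cu on the other — the recessive alleles are on the same chromosome (cis / coupling).

cis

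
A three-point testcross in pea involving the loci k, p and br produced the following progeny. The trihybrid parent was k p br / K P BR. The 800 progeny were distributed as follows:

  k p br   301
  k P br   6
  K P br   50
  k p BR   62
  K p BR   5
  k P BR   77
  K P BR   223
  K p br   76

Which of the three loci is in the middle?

p

The two rarest classes, k P br and K p BR, are the double crossovers. Comparing them with the parentals, only the p allele has switched, so p is the middle locus and the order is k – p – br.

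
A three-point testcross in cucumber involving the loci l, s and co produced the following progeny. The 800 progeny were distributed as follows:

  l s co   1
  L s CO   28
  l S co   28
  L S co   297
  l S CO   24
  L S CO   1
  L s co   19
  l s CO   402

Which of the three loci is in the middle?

co

The two most frequent reciprocal classes, L S co and l s CO, are the parental types, so the F1 was L S co / l s CO.
The two rarest classes, L S CO and l s co, are the double crossovers. Comparing them with the parentals, only the co allele has switched, so co is the middle locus and the order is l – co – s.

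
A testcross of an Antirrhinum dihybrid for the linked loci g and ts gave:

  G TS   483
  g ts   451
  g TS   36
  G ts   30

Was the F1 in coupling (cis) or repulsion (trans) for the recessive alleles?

cis

The two most frequent classes are G TS (483) and g ts (451); these are the parental (non-recombinant) types.
So the F1 carried G TS on one chromosome and g ts on the other — the recessive alleles are on the same chromosome (cis / coupling).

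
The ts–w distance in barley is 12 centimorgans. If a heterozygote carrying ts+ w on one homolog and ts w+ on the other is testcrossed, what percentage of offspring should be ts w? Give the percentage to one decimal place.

A map distance of 12 centimorgans corresponds to a recombination frequency of 0.120.
The F1 is ts+ w / ts w+, so ts w is a recombinant gamete class with expected frequency r/2 = 0.120/2 = 0.0600.
That is 0.0600 = 6.0% of the progeny.

6.0%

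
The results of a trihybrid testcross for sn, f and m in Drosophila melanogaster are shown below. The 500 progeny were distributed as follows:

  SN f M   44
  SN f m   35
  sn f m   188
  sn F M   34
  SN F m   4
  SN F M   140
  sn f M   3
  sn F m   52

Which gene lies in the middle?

m

The two most frequent reciprocal classes, sn f m and SN F M, are the parental types, so the F1 was sn f m / SN F M.
The two rarest classes, sn f M and SN F m, are the double crossovers. Comparing them with the parentals, only the m allele has switched, so m is the middle locus and the order is sn – m – f.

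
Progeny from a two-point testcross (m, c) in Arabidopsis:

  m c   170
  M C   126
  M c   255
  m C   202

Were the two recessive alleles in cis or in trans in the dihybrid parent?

The two most frequent classes are M c (255) and m C (202); these are the parental (non-recombinant) types.
So the F1 carried M c on one chromosome and m C on the other — the recessive alleles are on opposite chromosomes (trans / repulsion).

trans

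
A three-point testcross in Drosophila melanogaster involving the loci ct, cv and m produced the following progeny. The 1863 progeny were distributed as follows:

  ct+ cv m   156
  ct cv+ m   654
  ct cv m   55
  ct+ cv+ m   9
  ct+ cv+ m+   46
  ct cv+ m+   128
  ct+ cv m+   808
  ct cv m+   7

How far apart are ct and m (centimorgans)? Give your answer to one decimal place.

The two most frequent reciprocal classes, ct cv+ m and ct+ cv m+, are the parental types, so the F1 was ct cv+ m / ct+ cv m+.
The two rarest classes, ct+ cv+ m and ct cv m+, are the double crossovers. Comparing them with the parentals, only the ct allele has switched, so ct is the middle locus and the order is cv – ct – m.
Crossovers in the ct–m interval produce the single-crossover classes ct cv+ m+ and ct+ cv m (128 + 156 = 284) plus the double crossovers (16).
RF(ct–m) = (284 + 16) / 1863 = 300/1863 = 0.1610 → 16.1 centimorgans.

16.1 centimorgans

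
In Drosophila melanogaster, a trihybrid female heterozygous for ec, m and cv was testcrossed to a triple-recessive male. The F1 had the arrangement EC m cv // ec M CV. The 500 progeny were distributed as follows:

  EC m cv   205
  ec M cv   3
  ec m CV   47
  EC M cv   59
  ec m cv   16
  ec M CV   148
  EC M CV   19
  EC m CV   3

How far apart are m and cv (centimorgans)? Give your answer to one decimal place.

The two rarest classes, EC m CV and ec M cv, are the double crossovers. Comparing them with the parentals, only the cv allele has switched, so cv is the middle locus and the order is m – cv – ec.
Crossovers in the m–cv interval produce the single-crossover classes EC M cv and ec m CV (59 + 47 = 106) plus the double crossovers (6).
RF(m–cv) = (106 + 6) / 500 = 112/500 = 0.2240 → 22.4 centimorgans.

22.4 centimorgans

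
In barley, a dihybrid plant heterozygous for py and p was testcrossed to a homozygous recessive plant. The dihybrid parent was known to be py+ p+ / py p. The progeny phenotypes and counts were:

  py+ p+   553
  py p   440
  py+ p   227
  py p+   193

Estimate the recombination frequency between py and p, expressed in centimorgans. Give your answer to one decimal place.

29.7 centimorgans

The recombinant classes are py+ p and py p+: 227 + 193 = 420.
Recombination frequency = 420/1413 = 0.2972 ≈ 29.7%, i.e. 29.7 centimorgans.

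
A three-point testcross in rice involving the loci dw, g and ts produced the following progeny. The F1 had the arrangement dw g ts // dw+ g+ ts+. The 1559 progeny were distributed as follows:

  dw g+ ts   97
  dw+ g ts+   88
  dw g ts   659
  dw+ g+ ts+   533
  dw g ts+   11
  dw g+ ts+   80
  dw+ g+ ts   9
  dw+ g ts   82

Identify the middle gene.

The two rarest classes, dw g ts+ and dw+ g+ ts, are the double crossovers. Comparing them with the parentals, only the ts allele has switched, so ts is the middle locus and the order is dw – ts – g.

ts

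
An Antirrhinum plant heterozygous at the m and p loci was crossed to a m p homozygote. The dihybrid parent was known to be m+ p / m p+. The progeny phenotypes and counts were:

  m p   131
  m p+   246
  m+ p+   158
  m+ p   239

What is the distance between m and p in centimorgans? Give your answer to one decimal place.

37.3 centimorgans

The recombinant classes are m+ p+ and m p: 158 + 131 = 289.
Recombination frequency = 289/774 = 0.3734 ≈ 37.3%, i.e. 37.3 centimorgans.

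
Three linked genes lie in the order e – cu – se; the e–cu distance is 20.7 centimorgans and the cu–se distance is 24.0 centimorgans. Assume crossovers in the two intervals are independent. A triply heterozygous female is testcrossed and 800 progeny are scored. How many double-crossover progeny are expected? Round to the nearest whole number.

Map distances give recombination frequencies of 0.207 and 0.240 for the two intervals.
With no interference, expected double-crossover frequency = 0.207 × 0.240 = 0.04968.
Expected number = 0.04968 × 800 = 39.74 ≈ 40.

40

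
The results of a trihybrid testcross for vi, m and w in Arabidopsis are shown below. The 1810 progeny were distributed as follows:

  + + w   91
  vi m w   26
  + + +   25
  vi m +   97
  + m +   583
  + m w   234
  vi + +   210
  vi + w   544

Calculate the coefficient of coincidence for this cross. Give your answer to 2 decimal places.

The two most frequent reciprocal classes, vi + w and + m +, are the parental types, so the F1 was vi + w / + m +.
The two rarest classes, vi m w and + + +, are the double crossovers. Comparing them with the parentals, only the m allele has switched, so m is the middle locus and the order is vi – m – w.
vi–m: (188 + 51)/1810 = 0.1320; m–w: (444 + 51)/1810 = 0.2735.
Expected DCO frequency = 0.1320 × 0.2735 ≈ 0.03610; observed = 51/1810 ≈ 0.02818.
Coefficient of coincidence = 0.02818/0.03610 ≈ 0.78.

0.78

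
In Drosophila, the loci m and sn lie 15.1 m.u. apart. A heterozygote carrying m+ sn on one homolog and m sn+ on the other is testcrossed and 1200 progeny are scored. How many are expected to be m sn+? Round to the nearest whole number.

509

A map distance of 15.1 m.u. corresponds to a recombination frequency of 0.151.
The F1 is m+ sn / m sn+, so m sn+ is a parental gamete class with expected frequency (1 − r)/2 = 0.849/2 = 0.4245.
Expected number = 0.4245 × 1200 = 509.40 ≈ 509.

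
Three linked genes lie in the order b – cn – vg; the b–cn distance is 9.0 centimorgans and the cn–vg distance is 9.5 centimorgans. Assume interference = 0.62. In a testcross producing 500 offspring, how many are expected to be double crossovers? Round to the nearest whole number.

2

Map distances give recombination frequencies of 0.090 and 0.095 for the two intervals.
With interference 0.62 (so coincidence = 0.38), expected double-crossover frequency = 0.090 × 0.095 × 0.38 = 0.00325.
Expected number = 0.00325 × 500 = 1.62 ≈ 2.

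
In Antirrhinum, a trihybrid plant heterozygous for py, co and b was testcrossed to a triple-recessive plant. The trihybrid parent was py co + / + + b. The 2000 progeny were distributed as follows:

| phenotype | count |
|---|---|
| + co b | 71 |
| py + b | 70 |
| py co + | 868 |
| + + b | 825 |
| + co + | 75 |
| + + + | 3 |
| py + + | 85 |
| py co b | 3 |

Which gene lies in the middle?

b

The two rarest classes, py co b and + + +, are the double crossovers. Comparing them with the parentals, only the b allele has switched, so b is the middle locus and the order is co – b – py.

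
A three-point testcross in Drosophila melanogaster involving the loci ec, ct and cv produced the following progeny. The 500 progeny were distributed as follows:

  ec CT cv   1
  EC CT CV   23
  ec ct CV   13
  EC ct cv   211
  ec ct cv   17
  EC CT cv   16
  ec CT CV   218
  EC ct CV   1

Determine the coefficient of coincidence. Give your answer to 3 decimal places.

0.768

The two most frequent reciprocal classes, ec CT CV and EC ct cv, are the parental types, so the F1 was ec CT CV / EC ct cv.
The two rarest classes, ec CT cv and EC ct CV, are the double crossovers. Comparing them with the parentals, only the cv allele has switched, so cv is the middle locus and the order is ct – cv – ec.
ct–cv: (29 + 2)/500 = 0.0620; cv–ec: (40 + 2)/500 = 0.0840.
Expected DCO frequency = 0.0620 × 0.0840 ≈ 0.00521; observed = 2/500 ≈ 0.00400.
Coefficient of coincidence = 0.00400/0.00521 ≈ 0.768.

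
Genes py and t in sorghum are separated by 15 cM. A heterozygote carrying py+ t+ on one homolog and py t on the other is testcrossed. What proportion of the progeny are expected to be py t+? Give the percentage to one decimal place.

A map distance of 15 cM corresponds to a recombination frequency of 0.150.
The F1 is py+ t+ / py t, so py t+ is a recombinant gamete class with expected frequency r/2 = 0.150/2 = 0.0750.
That is 0.0750 = 7.5% of the progeny.

7.5%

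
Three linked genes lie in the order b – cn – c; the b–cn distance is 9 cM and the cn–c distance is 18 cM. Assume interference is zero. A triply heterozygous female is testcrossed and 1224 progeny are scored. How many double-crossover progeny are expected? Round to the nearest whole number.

Map distances give recombination frequencies of 0.090 and 0.180 for the two intervals.
With no interference, expected double-crossover frequency = 0.090 × 0.180 = 0.01620.
Expected number = 0.01620 × 1224 = 19.83 ≈ 20.

20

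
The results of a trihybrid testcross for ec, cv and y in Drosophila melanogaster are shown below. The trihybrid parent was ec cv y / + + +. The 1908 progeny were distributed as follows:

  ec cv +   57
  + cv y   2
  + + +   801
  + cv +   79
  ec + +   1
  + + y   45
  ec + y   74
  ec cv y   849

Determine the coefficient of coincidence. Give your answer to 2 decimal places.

The two rarest classes, + cv y and ec + +, are the double crossovers. Comparing them with the parentals, only the ec allele has switched, so ec is the middle locus and the order is y – ec – cv.
y–ec: (102 + 3)/1908 = 0.0550; ec–cv: (153 + 3)/1908 = 0.0818.
Expected DCO frequency = 0.0550 × 0.0818 ≈ 0.00450; observed = 3/1908 ≈ 0.00157.
Coefficient of coincidence = 0.00157/0.00450 ≈ 0.35.

0.35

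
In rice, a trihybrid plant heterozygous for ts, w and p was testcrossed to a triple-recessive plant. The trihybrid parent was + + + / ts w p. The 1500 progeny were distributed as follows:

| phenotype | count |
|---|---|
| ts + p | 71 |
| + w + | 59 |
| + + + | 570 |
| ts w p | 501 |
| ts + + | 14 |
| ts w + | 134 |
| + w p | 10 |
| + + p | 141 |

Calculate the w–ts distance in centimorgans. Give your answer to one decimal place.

The two rarest classes, ts + + and + w p, are the double crossovers. Comparing them with the parentals, only the ts allele has switched, so ts is the middle locus and the order is w – ts – p.
Crossovers in the w–ts interval produce the single-crossover classes + w + and ts + p (59 + 71 = 130) plus the double crossovers (24).
RF(w–ts) = (130 + 24) / 1500 = 154/1500 = 0.1027 → 10.3 centimorgans.

10.3 centimorgans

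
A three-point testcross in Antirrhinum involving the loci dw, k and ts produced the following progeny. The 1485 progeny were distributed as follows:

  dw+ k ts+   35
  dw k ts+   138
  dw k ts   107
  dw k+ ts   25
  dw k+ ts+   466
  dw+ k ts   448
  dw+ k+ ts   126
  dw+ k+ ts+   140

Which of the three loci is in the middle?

ts

The two most frequent reciprocal classes, dw k+ ts+ and dw+ k ts, are the parental types, so the F1 was dw k+ ts+ / dw+ k ts.
The two rarest classes, dw k+ ts and dw+ k ts+, are the double crossovers. Comparing them with the parentals, only the ts allele has switched, so ts is the middle locus and the order is dw – ts – k.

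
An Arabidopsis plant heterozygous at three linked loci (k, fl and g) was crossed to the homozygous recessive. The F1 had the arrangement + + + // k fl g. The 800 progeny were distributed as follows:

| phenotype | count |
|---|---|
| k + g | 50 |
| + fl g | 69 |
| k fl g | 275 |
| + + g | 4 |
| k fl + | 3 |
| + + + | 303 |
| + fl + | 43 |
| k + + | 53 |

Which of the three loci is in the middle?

The two rarest classes, + + g and k fl +, are the double crossovers. Comparing them with the parentals, only the g allele has switched, so g is the middle locus and the order is k – g – fl.

g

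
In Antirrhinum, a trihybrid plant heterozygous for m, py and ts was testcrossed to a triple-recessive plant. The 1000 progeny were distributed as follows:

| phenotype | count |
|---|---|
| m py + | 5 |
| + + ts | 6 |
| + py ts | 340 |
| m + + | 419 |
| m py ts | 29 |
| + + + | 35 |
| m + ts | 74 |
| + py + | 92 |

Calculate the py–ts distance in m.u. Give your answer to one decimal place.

The two most frequent reciprocal classes, m + + and + py ts, are the parental types, so the F1 was m + + / + py ts.
The two rarest classes, m py + and + + ts, are the double crossovers. Comparing them with the parentals, only the py allele has switched, so py is the middle locus and the order is m – py – ts.
Crossovers in the py–ts interval produce the single-crossover classes m + ts and + py + (74 + 92 = 166) plus the double crossovers (11).
RF(py–ts) = (166 + 11) / 1000 = 177/1000 = 0.1770 → 17.7 m.u.

17.7 m.u.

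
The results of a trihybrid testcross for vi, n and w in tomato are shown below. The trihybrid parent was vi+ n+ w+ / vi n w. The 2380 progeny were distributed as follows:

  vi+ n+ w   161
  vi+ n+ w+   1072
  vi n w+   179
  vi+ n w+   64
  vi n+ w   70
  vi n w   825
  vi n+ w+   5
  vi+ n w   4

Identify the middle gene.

The two rarest classes, vi n+ w+ and vi+ n w, are the double crossovers. Comparing them with the parentals, only the vi allele has switched, so vi is the middle locus and the order is n – vi – w.

vi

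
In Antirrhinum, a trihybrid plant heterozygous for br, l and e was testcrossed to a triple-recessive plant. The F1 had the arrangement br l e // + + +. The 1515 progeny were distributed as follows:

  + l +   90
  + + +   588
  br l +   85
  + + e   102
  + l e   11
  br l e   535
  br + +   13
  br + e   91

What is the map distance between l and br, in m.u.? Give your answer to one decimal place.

The two rarest classes, + l e and br + +, are the double crossovers. Comparing them with the parentals, only the br allele has switched, so br is the middle locus and the order is e – br – l.
Crossovers in the br–l interval produce the single-crossover classes br + e and + l + (91 + 90 = 181) plus the double crossovers (24).
RF(br–l) = (181 + 24) / 1515 = 205/1515 = 0.1353 → 13.5 m.u.

13.5 m.u.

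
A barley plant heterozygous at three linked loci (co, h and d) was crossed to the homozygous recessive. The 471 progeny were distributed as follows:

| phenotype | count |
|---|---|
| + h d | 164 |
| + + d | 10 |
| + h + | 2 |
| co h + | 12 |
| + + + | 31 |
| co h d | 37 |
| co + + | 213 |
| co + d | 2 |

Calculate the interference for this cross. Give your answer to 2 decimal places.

-0.01

The two most frequent reciprocal classes, co + + and + h d, are the parental types, so the F1 was co + + / + h d.
The two rarest classes, co + d and + h +, are the double crossovers. Comparing them with the parentals, only the d allele has switched, so d is the middle locus and the order is h – d – co.
h–d: (22 + 4)/471 = 0.0552; d–co: (68 + 4)/471 = 0.1529.
Expected DCO frequency = 0.0552 × 0.1529 ≈ 0.00844; observed = 4/471 ≈ 0.00849.
Coefficient of coincidence = 0.00849/0.00844 ≈ 1.01; interference = 1 − 1.01 = -0.01.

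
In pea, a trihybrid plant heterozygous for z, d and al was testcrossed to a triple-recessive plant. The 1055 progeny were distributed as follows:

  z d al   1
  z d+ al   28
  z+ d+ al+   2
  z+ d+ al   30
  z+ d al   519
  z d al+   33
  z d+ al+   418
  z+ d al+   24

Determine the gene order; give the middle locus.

The two most frequent reciprocal classes, z+ d al and z d+ al+, are the parental types, so the F1 was z+ d al / z d+ al+.
The two rarest classes, z d al and z+ d+ al+, are the double crossovers. Comparing them with the parentals, only the z allele has switched, so z is the middle locus and the order is d – z – al.

z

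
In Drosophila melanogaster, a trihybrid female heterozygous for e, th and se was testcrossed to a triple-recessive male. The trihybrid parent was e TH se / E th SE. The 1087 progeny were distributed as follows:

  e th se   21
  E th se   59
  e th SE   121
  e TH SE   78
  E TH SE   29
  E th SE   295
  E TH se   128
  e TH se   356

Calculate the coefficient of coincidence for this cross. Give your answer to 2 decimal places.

0.97

The two rarest classes, e th se and E TH SE, are the double crossovers. Comparing them with the parentals, only the th allele has switched, so th is the middle locus and the order is se – th – e.
se–th: (137 + 50)/1087 = 0.1720; th–e: (249 + 50)/1087 = 0.2751.
Expected DCO frequency = 0.1720 × 0.2751 ≈ 0.04732; observed = 50/1087 ≈ 0.04600.
Coefficient of coincidence = 0.04600/0.04732 ≈ 0.97.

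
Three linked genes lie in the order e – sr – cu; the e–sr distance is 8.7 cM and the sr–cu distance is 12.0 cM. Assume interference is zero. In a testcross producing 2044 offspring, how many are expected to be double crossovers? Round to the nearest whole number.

21

Map distances give recombination frequencies of 0.087 and 0.120 for the two intervals.
With no interference, expected double-crossover frequency = 0.087 × 0.120 = 0.01044.
Expected number = 0.01044 × 2044 = 21.34 ≈ 21.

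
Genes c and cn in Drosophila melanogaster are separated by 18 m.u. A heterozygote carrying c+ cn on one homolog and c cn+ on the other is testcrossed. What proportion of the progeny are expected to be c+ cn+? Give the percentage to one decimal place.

9.0%

A map distance of 18 m.u. corresponds to a recombination frequency of 0.180.
The F1 is c+ cn / c cn+, so c+ cn+ is a recombinant gamete class with expected frequency r/2 = 0.180/2 = 0.0900.
That is 0.0900 = 9.0% of the progeny.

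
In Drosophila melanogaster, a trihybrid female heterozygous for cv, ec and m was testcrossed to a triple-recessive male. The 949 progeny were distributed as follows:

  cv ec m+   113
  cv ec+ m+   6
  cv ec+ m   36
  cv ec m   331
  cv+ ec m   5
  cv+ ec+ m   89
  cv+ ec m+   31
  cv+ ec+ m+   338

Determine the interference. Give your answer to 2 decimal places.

The two most frequent reciprocal classes, cv ec m and cv+ ec+ m+, are the parental types, so the F1 was cv ec m / cv+ ec+ m+.
The two rarest classes, cv+ ec m and cv ec+ m+, are the double crossovers. Comparing them with the parentals, only the cv allele has switched, so cv is the middle locus and the order is m – cv – ec.
m–cv: (202 + 11)/949 = 0.2244; cv–ec: (67 + 11)/949 = 0.0822.
Expected DCO frequency = 0.2244 × 0.0822 ≈ 0.01845; observed = 11/949 ≈ 0.01159.
Coefficient of coincidence = 0.01159/0.01845 ≈ 0.63; interference = 1 − 0.63 = 0.37.

0.37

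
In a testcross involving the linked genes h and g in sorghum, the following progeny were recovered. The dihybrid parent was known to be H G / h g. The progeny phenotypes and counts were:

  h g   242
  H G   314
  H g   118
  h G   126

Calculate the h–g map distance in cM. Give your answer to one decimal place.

30.5 cM

The recombinant classes are H g and h G: 118 + 126 = 244.
Recombination frequency = 244/800 = 0.3050 ≈ 30.5%, i.e. 30.5 cM.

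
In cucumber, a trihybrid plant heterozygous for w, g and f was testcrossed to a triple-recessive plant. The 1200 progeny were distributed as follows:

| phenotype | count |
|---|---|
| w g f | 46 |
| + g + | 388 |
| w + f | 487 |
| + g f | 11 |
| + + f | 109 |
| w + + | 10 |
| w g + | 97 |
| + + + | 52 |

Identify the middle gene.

The two most frequent reciprocal classes, + g + and w + f, are the parental types, so the F1 was + g + / w + f.
The two rarest classes, + g f and w + +, are the double crossovers. Comparing them with the parentals, only the f allele has switched, so f is the middle locus and the order is w – f – g.

f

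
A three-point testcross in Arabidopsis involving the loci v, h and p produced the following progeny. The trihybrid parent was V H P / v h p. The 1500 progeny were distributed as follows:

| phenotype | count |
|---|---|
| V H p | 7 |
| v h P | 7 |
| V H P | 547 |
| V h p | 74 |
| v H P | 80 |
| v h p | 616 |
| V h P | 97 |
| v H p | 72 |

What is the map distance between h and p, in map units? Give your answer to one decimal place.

The two rarest classes, V H p and v h P, are the double crossovers. Comparing them with the parentals, only the p allele has switched, so p is the middle locus and the order is v – p – h.
Crossovers in the p–h interval produce the single-crossover classes V h P and v H p (97 + 72 = 169) plus the double crossovers (14).
RF(p–h) = (169 + 14) / 1500 = 183/1500 = 0.1220 → 12.2 map units.

12.2 map units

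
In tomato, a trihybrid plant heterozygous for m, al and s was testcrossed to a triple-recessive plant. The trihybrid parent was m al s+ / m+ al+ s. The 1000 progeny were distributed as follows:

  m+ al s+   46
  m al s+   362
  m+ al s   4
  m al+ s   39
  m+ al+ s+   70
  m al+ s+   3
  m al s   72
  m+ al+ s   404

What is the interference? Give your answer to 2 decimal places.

The two rarest classes, m al+ s+ and m+ al s, are the double crossovers. Comparing them with the parentals, only the al allele has switched, so al is the middle locus and the order is m – al – s.
m–al: (85 + 7)/1000 = 0.0920; al–s: (142 + 7)/1000 = 0.1490.
Expected DCO frequency = 0.0920 × 0.1490 ≈ 0.01371; observed = 7/1000 ≈ 0.00700.
Coefficient of coincidence = 0.00700/0.01371 ≈ 0.51; interference = 1 − 0.51 = 0.49.

0.49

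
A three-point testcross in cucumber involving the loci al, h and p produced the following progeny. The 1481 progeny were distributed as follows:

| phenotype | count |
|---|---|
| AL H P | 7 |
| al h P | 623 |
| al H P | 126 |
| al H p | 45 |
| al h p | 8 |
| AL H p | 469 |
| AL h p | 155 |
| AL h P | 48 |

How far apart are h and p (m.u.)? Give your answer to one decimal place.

20.0 m.u.

The two most frequent reciprocal classes, al h P and AL H p, are the parental types, so the F1 was al h P / AL H p.
The two rarest classes, al h p and AL H P, are the double crossovers. Comparing them with the parentals, only the p allele has switched, so p is the middle locus and the order is h – p – al.
Crossovers in the h–p interval produce the single-crossover classes al H P and AL h p (126 + 155 = 281) plus the double crossovers (15).
RF(h–p) = (281 + 15) / 1481 = 296/1481 = 0.1999 → 20.0 m.u.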